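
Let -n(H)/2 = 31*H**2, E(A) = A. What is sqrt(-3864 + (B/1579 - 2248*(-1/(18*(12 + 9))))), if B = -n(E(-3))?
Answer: I*sqrt(38174535041034)/99477 ≈ 62.11*I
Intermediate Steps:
n(H) = -62*H**2
B = 558 (B = -(-62)*(-3)**2 = -(-62)*9 = -1*(-558) = 558)
sqrt(-3864 + (B/1579 - 2248*(-1/(18*(12 + 9))))) = sqrt(-3864 + (558/1579 - 2248*(-1/(18*(12 + 9))))) = sqrt(-3864 + (558*(1/1579) - 2248/(21*(-18)))) = sqrt(-3864 + (558/1579 - 2248/(-378))) = sqrt(-3864 + (558/1579 - 2248*(-1/378))) = sqrt(-3864 + (558/1579 + 1124/189)) = sqrt(-3864 + 1880258/298431) = sqrt(-1151257126/298431) = I*sqrt(38174535041034)/99477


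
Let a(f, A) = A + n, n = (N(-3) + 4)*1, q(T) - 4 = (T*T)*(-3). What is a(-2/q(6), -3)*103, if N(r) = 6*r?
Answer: -1751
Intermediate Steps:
q(T) = 4 - 3*T² (q(T) = 4 + (T*T)*(-3) = 4 + T²*(-3) = 4 - 3*T²)
n = -14 (n = (6*(-3) + 4)*1 = (-18 + 4)*1 = -14*1 = -14)
a(f, A) = -14 + A (a(f, A) = A - 14 = -14 + A)
a(-2/q(6), -3)*103 = (-14 - 3)*103 = -17*103 = -1751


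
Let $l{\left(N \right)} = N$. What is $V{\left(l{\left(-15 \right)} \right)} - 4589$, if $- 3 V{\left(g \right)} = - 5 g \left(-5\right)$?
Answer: $-4464$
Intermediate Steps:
$V{\left(g \right)} = - \frac{25 g}{3}$ ($V{\left(g \right)} = - \frac{- 5 g \left(-5\right)}{3} = - \frac{25 g}{3}$)
$V{\left(l{\left(-15 \right)} \right)} - 4589 = \left(- \frac{25}{3}\right) \left(-15\right) - 4589 = 125 - 4589 = -4464$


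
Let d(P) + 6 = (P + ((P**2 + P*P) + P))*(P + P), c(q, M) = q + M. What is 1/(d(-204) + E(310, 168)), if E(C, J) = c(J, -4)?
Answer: -1/33792034 ≈ -2.9593e-8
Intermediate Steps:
c(q, M) = M + q
d(P) = -6 + 2*P*(2*P + 2*P**2) (d(P) = -6 + (P + ((P**2 + P*P) + P))*(P + P) = -6 + (P + ((P**2 + P**2) + P))*(2*P) = -6 + (P + (2*P**2 + P))*(2*P) = -6 + (P + (P + 2*P**2))*(2*P) = -6 + (2*P + 2*P**2)*(2*P) = -6 + 2*P*(2*P + 2*P**2))
E(C, J) = -4 + J
1/(d(-204) + E(310, 168)) = 1/((-6 + 4*(-204)**2 + 4*(-204)**3) + (-4 + 168)) = 1/((-6 + 4*41616 + 4*(-8489664)) + 164) = 1/((-6 + 166464 - 33958656) + 164) = 1/(-33792198 + 164) = 1/(-33792034) = -1/33792034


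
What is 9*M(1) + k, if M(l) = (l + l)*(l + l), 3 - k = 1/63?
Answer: 2456/63 ≈ 38.984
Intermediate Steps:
k = 188/63 (k = 3 - 1/63 = 188/63 ≈ 2.9841)
M(l) = 4*l**2 (M(l) = (2*l)*(2*l) = 4*l**2)
9*M(1) + k = 9*(4*1**2) + 188/63 = 9*(4*1) + 188/63 = 9*4 + 188/63 = 36 + 188/63 = 2456/63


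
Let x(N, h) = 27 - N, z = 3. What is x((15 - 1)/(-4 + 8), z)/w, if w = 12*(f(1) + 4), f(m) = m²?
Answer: 47/120 ≈ 0.39167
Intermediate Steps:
w = 60 (w = 12*(1² + 4) = 12*(1 + 4) = 12*5 = 60)
x((15 - 1)/(-4 + 8), z)/w = (27 - (15 - 1)/(-4 + 8))/60 = (27 - 14/4)*(1/60) = (27 - 1*7/2)*(1/60) = (27 - 7/2)*(1/60) = (47/2)*(1/60) = 47/120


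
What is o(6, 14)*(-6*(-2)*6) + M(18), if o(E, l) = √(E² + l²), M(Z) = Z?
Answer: 18 + 144*√58 ≈ 1114.7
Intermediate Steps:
o(6, 14)*(-6*(-2)*6) + M(18) = √(6² + 14²)*(-6*(-2)*6) + 18 = √(36 + 196)*(12*6) + 18 = √232*72 + 18 = (2*√58)*72 + 18 = 144*√58 + 18 = 18 + 144*√58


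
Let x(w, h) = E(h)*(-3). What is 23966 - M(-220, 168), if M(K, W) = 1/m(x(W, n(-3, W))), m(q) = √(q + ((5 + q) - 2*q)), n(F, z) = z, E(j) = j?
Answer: 23966 - √5/5 ≈ 23966.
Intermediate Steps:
x(w, h) = -3*h (x(w, h) = h*(-3) = -3*h)
m(q) = √5 (m(q) = √(q + (5 - q)) = √5)
M(K, W) = √5/5 (M(K, W) = 1/(√5) = √5/5)
23966 - M(-220, 168) = 23966 - √5/5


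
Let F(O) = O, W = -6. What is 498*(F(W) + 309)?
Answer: 150894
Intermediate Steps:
498*(F(W) + 309) = 498*(-6 + 309) = 498*303 = 150894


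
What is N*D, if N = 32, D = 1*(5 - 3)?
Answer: 64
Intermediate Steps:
D = 2 (D = 1*2 = 2)
N*D = 32*2 = 64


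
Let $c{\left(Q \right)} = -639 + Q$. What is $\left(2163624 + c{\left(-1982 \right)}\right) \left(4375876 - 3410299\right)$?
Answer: $2086614793731$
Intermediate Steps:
$\left(2163624 + c{\left(-1982 \right)}\right) \left(4375876 - 3410299\right) = \left(2163624 - 2621\right) \left(4375876 - 3410299\right) = \left(2163624 - 2621\right) 965577 = 2161003 \cdot 965577 = 2086614793731$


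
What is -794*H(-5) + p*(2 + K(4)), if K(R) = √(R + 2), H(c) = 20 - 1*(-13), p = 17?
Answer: -26168 + 17*√6 ≈ -26126.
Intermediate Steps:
H(c) = 33 (H(c) = 20 + 13 = 33)
K(R) = √(2 + R)
-794*H(-5) + p*(2 + K(4)) = -794*33 + 17*(2 + √(2 + 4)) = -26202 + 17*(2 + √6) = -26202 + (34 + 17*√6) = -26168 + 17*√6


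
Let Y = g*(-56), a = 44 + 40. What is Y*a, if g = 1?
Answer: -4704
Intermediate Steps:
a = 84
Y = -56 (Y = 1*(-56) = -56)
Y*a = -56*84 = -4704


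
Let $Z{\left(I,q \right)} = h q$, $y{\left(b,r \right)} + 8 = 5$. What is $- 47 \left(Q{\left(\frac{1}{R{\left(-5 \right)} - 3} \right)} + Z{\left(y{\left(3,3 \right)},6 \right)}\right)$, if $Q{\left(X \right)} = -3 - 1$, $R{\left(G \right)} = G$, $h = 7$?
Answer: $-1786$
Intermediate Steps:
$y{\left(b,r \right)} = -3$ ($y{\left(b,r \right)} = -8 + 5 = -3$)
$Z{\left(I,q \right)} = 7 q$
$Q{\left(X \right)} = -4$
$- 47 \left(Q{\left(\frac{1}{R{\left(-5 \right)} - 3} \right)} + Z{\left(y{\left(3,3 \right)},6 \right)}\right) = - 47 \left(-4 + 7 \cdot 6\right) = - 47 \left(-4 + 42\right) = \left(-47\right) 38 = -1786$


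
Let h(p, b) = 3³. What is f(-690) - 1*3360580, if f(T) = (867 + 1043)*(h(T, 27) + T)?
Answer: -4626910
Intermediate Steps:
h(p, b) = 27
f(T) = 51570 + 1910*T (f(T) = (867 + 1043)*(27 + T) = 1910*(27 + T) = 51570 + 1910*T)
f(-690) - 1*3360580 = (51570 + 1910*(-690)) - 1*3360580 = (51570 - 1317900) - 3360580 = -1266330 - 3360580 = -4626910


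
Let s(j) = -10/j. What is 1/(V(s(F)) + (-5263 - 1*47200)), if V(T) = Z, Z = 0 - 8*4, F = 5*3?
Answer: -1/52495 ≈ -1.9049e-5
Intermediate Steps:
F = 15
Z = -32 (Z = 0 - 32 = -32)
V(T) = -32
1/(V(s(F)) + (-5263 - 1*47200)) = 1/(-32 + (-5263 - 1*47200)) = 1/(-32 + (-5263 - 47200)) = 1/(-32 - 52463) = 1/(-52495) = -1/52495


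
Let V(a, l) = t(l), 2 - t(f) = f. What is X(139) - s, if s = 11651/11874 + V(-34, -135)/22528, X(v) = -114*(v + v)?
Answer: -4238896991545/133748736 ≈ -31693.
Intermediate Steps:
t(f) = 2 - f
V(a, l) = 2 - l
X(v) = -228*v
s = 132050233/133748736 (s = 11651/11874 + (2 - 1*(-135))/22528 = 11651*(1/11874) + (2 + 135)*(1/22528) = 11651/11874 + 137*(1/22528) = 11651/11874 + 137/22528 = 132050233/133748736 ≈ 0.98730)
X(139) - s = -228*139 - 1*132050233/133748736 = -31692 - 132050233/133748736 = -4238896991545/133748736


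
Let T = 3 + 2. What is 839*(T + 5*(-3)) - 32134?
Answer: -40524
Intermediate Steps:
T = 5
839*(T + 5*(-3)) - 32134 = 839*(5 + 5*(-3)) - 32134 = 839*(5 - 15) - 32134 = 839*(-10) - 32134 = -8390 - 32134 = -40524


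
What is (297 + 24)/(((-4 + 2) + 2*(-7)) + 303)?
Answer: 321/287 ≈ 1.1185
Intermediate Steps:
(297 + 24)/(((-4 + 2) + 2*(-7)) + 303) = 321/((-2 - 14) + 303) = 321/(-16 + 303) = 321/287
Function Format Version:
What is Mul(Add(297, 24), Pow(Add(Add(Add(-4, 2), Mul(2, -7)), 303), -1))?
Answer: Rational(321, 287) ≈ 1.1185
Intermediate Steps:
Mul(Add(297, 24), Pow(Add(Add(Add(-4, 2), Mul(2, -7)), 303), -1)) = Mul(321, Pow(Add(Add(-2, -14), 303), -1)) = Mul(321, Pow(Add(-16, 303), -1)) = Mul(321, Pow(287, -1)) = Mul(321, Rational(1, 287)) = Rational(321, 287)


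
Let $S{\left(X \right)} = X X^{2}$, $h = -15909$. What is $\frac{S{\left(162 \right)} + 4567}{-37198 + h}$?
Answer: $- \frac{4256095}{53107} \approx -80.142$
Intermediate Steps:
$S{\left(X \right)} = X^{3}$
$\frac{S{\left(162 \right)} + 4567}{-37198 + h} = \frac{162^{3} + 4567}{-37198 - 15909} = \frac{4251528 + 4567}{-53107} = 4256095 \left(- \frac{1}{53107}\right) = - \frac{4256095}{53107}$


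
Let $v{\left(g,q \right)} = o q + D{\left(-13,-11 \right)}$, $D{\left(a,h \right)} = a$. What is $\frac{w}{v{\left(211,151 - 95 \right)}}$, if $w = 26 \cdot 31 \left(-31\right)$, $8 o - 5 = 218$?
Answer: $- \frac{12493}{774} \approx -16.141$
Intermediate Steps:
$o = \frac{223}{8}$ ($o = \frac{5}{8} + \frac{1}{8} \cdot 218 = \frac{5}{8} + \frac{109}{4} = \frac{223}{8} \approx 27.875$)
$v{\left(g,q \right)} = -13 + \frac{223 q}{8}$ ($v{\left(g,q \right)} = \frac{223 q}{8} - 13 = -13 + \frac{223 q}{8}$)
$w = -24986$ ($w = 806 \left(-31\right) = -24986$)
$\frac{w}{v{\left(211,151 - 95 \right)}} = - \frac{24986}{-13 + \frac{223 \left(151 - 95\right)}{8}} = - \frac{24986}{-13 + \frac{223}{8} \cdot 56} = - \frac{24986}{-13 + 1561} = - \frac{24986}{1548} = \left(-24986\right) \frac{1}{1548} = - \frac{12493}{774}$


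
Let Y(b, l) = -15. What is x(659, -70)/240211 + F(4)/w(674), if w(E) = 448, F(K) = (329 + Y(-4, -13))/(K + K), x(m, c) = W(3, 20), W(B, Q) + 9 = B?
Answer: 37702375/430458112 ≈ 0.087587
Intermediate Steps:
W(B, Q) = -9 + B
x(m, c) = -6 (x(m, c) = -9 + 3 = -6)
F(K) = 157/K (F(K) = (329 - 15)/(K + K) = 314/((2*K)) = 314*(1/(2*K)) = 157/K)
x(659, -70)/240211 + F(4)/w(674) = -6/240211 + (157/4)/448 = -6*1/240211 + (157*(1/4))*(1/448) = -6/240211 + (157/4)*(1/448) = -6/240211 + 157/1792 = 37702375/430458112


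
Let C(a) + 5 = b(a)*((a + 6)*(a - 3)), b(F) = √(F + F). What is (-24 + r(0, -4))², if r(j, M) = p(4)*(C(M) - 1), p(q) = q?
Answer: -22784 + 10752*I*√2 ≈ -22784.0 + 15206.0*I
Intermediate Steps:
b(F) = √2*√F (b(F) = √(2*F) = √2*√F)
C(a) = -5 + √2*√a*(-3 + a)*(6 + a) (C(a) = -5 + (√2*√a)*((a + 6)*(a - 3)) = -5 + (√2*√a)*((6 + a)*(-3 + a)) = -5 + (√2*√a)*((-3 + a)*(6 + a)) = -5 + √2*√a*(-3 + a)*(6 + a))
r(j, M) = -24 - 72*√2*√M + 4*√2*M^(5/2) + 12*√2*M^(3/2) (r(j, M) = 4*((-5 + √2*M^(5/2) - 18*√2*√M + 3*√2*M^(3/2)) - 1) = 4*(-6 + √2*M^(5/2) - 18*√2*√M + 3*√2*M^(3/2)) = -24 - 72*√2*√M + 4*√2*M^(5/2) + 12*√2*M^(3/2))
(-24 + r(0, -4))² = (-24 + (-24 - 72*√2*√(-4) + 4*√2*(-4)^(5/2) + 12*√2*(-4)^(3/2)))² = (-24 + (-24 - 72*√2*2*I + 4*√2*(32*I) + 12*√2*(-8*I)))² = (-24 + (-24 - 144*I*√2 + 128*I*√2 - 96*I*√2))² = (-24 + (-24 - 112*I*√2))² = (-48 - 112*I*√2)²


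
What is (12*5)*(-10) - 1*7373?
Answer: -7973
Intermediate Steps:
(12*5)*(-10) - 1*7373 = 60*(-10) - 7373 = -600 - 7373 = -7973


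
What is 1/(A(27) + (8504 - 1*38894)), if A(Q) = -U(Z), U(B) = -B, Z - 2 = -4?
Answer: -1/30392 ≈ -3.2903e-5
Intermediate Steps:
Z = -2 (Z = 2 - 4 = -2)
A(Q) = -2 (A(Q) = -(-1)*(-2) = -1*2 = -2)
1/(A(27) + (8504 - 1*38894)) = 1/(-2 + (8504 - 1*38894)) = 1/(-2 + (8504 - 38894)) = 1/(-2 - 30390) = 1/(-30392) = -1/30392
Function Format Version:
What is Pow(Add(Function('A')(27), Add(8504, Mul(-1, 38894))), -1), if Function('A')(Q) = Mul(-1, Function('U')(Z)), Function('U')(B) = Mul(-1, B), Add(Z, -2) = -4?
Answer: Rational(-1, 30392) ≈ -3.2903e-5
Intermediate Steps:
Z = -2 (Z = Add(2, -4) = -2)
Function('A')(Q) = -2 (Function('A')(Q) = Mul(-1, Mul(-1, -2)) = Mul(-1, 2) = -2)
Pow(Add(Function('A')(27), Add(8504, Mul(-1, 38894))), -1) = Pow(Add(-2, Add(8504, Mul(-1, 38894))), -1) = Pow(Add(-2, Add(8504, -38894)), -1) = Pow(Add(-2, -30390), -1) = Pow(-30392, -1) = Rational(-1, 30392)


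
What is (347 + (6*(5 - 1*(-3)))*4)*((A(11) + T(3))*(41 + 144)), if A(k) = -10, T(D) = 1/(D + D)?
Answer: -5883185/6 ≈ -9.8053e+5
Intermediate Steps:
T(D) = 1/(2*D)
(347 + (6*(5 - 1*(-3)))*4)*((A(11) + T(3))*(41 + 144)) = (347 + (6*(5 - 1*(-3)))*4)*((-10 + (½)/3)*(41 + 144)) = (347 + (6*(5 + 3))*4)*((-10 + (½)*(⅓))*185) = (347 + (6*8)*4)*((-10 + ⅙)*185) = (347 + 48*4)*(-59/6*185) = (347 + 192)*(-10915/6) = 539*(-10915/6) = -5883185/6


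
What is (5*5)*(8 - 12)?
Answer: -100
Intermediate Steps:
(5*5)*(8 - 12) = 25*(-4) = -100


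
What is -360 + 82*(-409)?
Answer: -33898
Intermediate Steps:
-360 + 82*(-409) = -360 - 33538 = -33898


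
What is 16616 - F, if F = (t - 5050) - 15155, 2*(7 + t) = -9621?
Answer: 83277/2 ≈ 41639.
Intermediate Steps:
t = -9635/2 (t = -7 + (½)*(-9621) = -7 - 9621/2 = -9635/2 ≈ -4817.5)
F = -50045/2 (F = (-9635/2 - 5050) - 15155 = -19735/2 - 15155 = -50045/2 ≈ -25023.)
16616 - F = 16616 - 1*(-50045/2) = 16616 + 50045/2 = 83277/2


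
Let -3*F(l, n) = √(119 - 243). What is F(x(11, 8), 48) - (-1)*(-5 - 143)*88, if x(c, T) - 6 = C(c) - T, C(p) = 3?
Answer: -13024 - 2*I*√31/3 ≈ -13024.0 - 3.7118*I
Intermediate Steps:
x(c, T) = 9 - T (x(c, T) = 6 + (3 - T) = 9 - T)
F(l, n) = -2*I*√31/3 (F(l, n) = -√(119 - 243)/3 = -2*I*√31/3)
F(x(11, 8), 48) - (-1)*(-5 - 143)*88 = -2*I*√31/3 - (-1)*(-5 - 143)*88 = -2*I*√31/3 - (-1)*(-148*88) = -2*I*√31/3 - (-1)*(-13024) = -2*I*√31/3 - 1*13024 = -2*I*√31/3 - 13024 = -13024 - 2*I*√31/3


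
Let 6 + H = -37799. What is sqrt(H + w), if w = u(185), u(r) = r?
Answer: 6*I*sqrt(1045) ≈ 193.96*I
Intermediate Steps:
w = 185
H = -37805 (H = -6 - 37799 = -37805)
sqrt(H + w) = sqrt(-37805 + 185) = sqrt(-37620) = 6*I*sqrt(1045)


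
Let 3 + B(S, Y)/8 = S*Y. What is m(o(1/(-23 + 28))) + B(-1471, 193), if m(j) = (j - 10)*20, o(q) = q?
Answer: -2271444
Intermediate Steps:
m(j) = -200 + 20*j (m(j) = (-10 + j)*20 = -200 + 20*j)
B(S, Y) = -24 + 8*S*Y (B(S, Y) = -24 + 8*(S*Y) = -24 + 8*S*Y)
m(o(1/(-23 + 28))) + B(-1471, 193) = (-200 + 20/(-23 + 28)) + (-24 + 8*(-1471)*193) = (-200 + 20/5) + (-24 - 2271224) = (-200 + 20*(⅕)) - 2271248 = (-200 + 4) - 2271248 = -196 - 2271248 = -2271444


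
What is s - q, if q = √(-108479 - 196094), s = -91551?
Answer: -91551 - I*√304573 ≈ -91551.0 - 551.88*I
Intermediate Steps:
q = I*√304573 (q = √(-304573) = I*√304573 ≈ 551.88*I)
s - q = -91551 - I*√304573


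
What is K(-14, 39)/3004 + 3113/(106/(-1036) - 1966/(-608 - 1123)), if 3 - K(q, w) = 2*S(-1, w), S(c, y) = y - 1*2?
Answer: 8384988455621/2783641580 ≈ 3012.2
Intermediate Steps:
S(c, y) = -2 + y (S(c, y) = y - 2 = -2 + y)
K(q, w) = 7 - 2*w (K(q, w) = 3 - 2*(-2 + w) = 3 - (-4 + 2*w) = 3 + (4 - 2*w) = 7 - 2*w)
K(-14, 39)/3004 + 3113/(106/(-1036) - 1966/(-608 - 1123)) = (7 - 2*39)/3004 + 3113/(106/(-1036) - 1966/(-608 - 1123)) = (7 - 78)*(1/3004) + 3113/(106*(-1/1036) - 1966/(-1731)) = -71*1/3004 + 3113/(-53/518 - 1966*(-1/1731)) = -71/3004 + 3113/(-53/518 + 1966/1731) = -71/3004 + 3113/(926645/896658) = -71/3004 + 3113*(896658/926645) = -71/3004 + 2791296354/926645 = 8384988455621/2783641580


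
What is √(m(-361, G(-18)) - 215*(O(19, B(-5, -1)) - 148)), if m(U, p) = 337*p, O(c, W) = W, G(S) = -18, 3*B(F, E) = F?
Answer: 19*√651/3 ≈ 161.59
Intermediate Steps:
B(F, E) = F/3
√(m(-361, G(-18)) - 215*(O(19, B(-5, -1)) - 148)) = √(337*(-18) - 215*((⅓)*(-5) - 148)) = √(-6066 - 215*(-5/3 - 148)) = √(-6066 - 215*(-449/3)) = √(-6066 + 96535/3) = √(78337/3) = 19*√651/3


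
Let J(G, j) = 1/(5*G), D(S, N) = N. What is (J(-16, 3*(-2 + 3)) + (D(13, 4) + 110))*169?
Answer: 1541111/80 ≈ 19264.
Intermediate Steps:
J(G, j) = 1/(5*G)
(J(-16, 3*(-2 + 3)) + (D(13, 4) + 110))*169 = ((⅕)/(-16) + (4 + 110))*169 = ((⅕)*(-1/16) + 114)*169 = (-1/80 + 114)*169 = (9119/80)*169 = 1541111/80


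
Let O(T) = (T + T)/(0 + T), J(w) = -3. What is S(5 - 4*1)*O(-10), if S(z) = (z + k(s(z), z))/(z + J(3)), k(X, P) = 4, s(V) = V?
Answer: -5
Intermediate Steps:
O(T) = 2 (O(T) = (2*T)/T = 2)
S(z) = (4 + z)/(-3 + z) (S(z) = (z + 4)/(z - 3) = (4 + z)/(-3 + z))
S(5 - 4*1)*O(-10) = ((4 + (5 - 4*1))/(-3 + (5 - 4*1)))*2 = ((4 + (5 - 4))/(-3 + (5 - 4)))*2 = ((4 + 1)/(-3 + 1))*2 = (5/(-2))*2 = -1/2*5*2 = -5/2*2 = -5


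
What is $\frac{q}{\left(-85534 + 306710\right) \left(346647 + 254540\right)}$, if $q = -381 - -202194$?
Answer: $\frac{201813}{132968135912} \approx 1.5178 \cdot 10^{-6}$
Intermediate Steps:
$q = 201813$ ($q = -381 + 202194 = 201813$)
$\frac{q}{\left(-85534 + 306710\right) \left(346647 + 254540\right)} = \frac{201813}{\left(-85534 + 306710\right) \left(346647 + 254540\right)} = \frac{201813}{221176 \cdot 601187} = \frac{201813}{132968135912}$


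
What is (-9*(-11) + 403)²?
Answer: 252004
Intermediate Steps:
(-9*(-11) + 403)² = (99 + 403)² = 502² = 252004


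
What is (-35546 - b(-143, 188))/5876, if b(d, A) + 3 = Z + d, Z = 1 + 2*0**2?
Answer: -35401/5876 ≈ -6.0247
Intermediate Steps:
Z = 1 (Z = 1 + 2*0 = 1 + 0 = 1)
b(d, A) = -2 + d (b(d, A) = -3 + (1 + d) = -2 + d)
(-35546 - b(-143, 188))/5876 = (-35546 - (-2 - 143))/5876 = (-35546 - 1*(-145))*(1/5876) = (-35546 + 145)*(1/5876) = -35401*1/5876 = -35401/5876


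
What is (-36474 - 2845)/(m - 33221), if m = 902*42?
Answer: -39319/4663 ≈ -8.4321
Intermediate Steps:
m = 37884
(-36474 - 2845)/(m - 33221) = (-36474 - 2845)/(37884 - 33221) = -39319/4663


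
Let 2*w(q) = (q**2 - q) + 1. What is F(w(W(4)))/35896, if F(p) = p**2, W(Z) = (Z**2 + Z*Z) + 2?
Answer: 1261129/143584 ≈ 8.7832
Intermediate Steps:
W(Z) = 2 + 2*Z**2 (W(Z) = (Z**2 + Z**2) + 2 = 2*Z**2 + 2 = 2 + 2*Z**2)
w(q) = 1/2 + q**2/2 - q/2 (w(q) = ((q**2 - q) + 1)/2 = (1 + q**2 - q)/2 = 1/2 + q**2/2 - q/2)
F(w(W(4)))/35896 = (1/2 + (2 + 2*4**2)**2/2 - (2 + 2*4**2)/2)**2/35896 = (1/2 + (2 + 2*16)**2/2 - (2 + 2*16)/2)**2*(1/35896) = (1/2 + (2 + 32)**2/2 - (2 + 32)/2)**2*(1/35896) = (1/2 + (1/2)*34**2 - 1/2*34)**2*(1/35896) = (1/2 + (1/2)*1156 - 17)**2*(1/35896) = (1/2 + 578 - 17)**2*(1/35896) = (1123/2)**2*(1/35896) = (1261129/4)*(1/35896) = 1261129/143584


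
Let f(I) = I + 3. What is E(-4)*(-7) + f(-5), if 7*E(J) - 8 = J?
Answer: -6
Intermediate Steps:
E(J) = 8/7 + J/7
f(I) = 3 + I
E(-4)*(-7) + f(-5) = (8/7 + (⅐)*(-4))*(-7) + (3 - 5) = (8/7 - 4/7)*(-7) - 2 = (4/7)*(-7) - 2 = -4 - 2 = -6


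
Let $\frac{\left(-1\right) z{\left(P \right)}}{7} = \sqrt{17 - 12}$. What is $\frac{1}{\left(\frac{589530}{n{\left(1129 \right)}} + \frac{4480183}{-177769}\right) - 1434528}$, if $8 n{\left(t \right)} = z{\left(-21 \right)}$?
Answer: $- \frac{444277985270344883}{609223738984376838706061} + \frac{208658457154899696 \sqrt{5}}{3046118694921884193530305} \approx -5.7608 \cdot 10^{-7}$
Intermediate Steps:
$z{\left(P \right)} = - 7 \sqrt{5}$ ($z{\left(P \right)} = - 7 \sqrt{17 - 12} = - 7 \sqrt{5}$)
$n{\left(t \right)} = - \frac{7 \sqrt{5}}{8}$ ($n{\left(t \right)} = \frac{\left(-7\right) \sqrt{5}}{8} = - \frac{7 \sqrt{5}}{8}$)
$\frac{1}{\left(\frac{589530}{n{\left(1129 \right)}} + \frac{4480183}{-177769}\right) - 1434528} = \frac{1}{\left(\frac{589530}{\left(- \frac{7}{8}\right) \sqrt{5}} + \frac{4480183}{-177769}\right) - 1434528} = \frac{1}{\left(589530 \left(- \frac{8 \sqrt{5}}{35}\right) + 4480183 \left(- \frac{1}{177769}\right)\right) - 1434528} = \frac{1}{\left(- \frac{943248 \sqrt{5}}{7} - \frac{4480183}{177769}\right) - 1434528} = \frac{1}{\left(- \frac{4480183}{177769} - \frac{943248 \sqrt{5}}{7}\right) - 1434528} = \frac{1}{- \frac{255019088215}{177769} - \frac{943248 \sqrt{5}}{7}}$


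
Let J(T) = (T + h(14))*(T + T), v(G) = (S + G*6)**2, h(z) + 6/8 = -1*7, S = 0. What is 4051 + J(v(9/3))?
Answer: 208981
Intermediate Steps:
h(z) = -31/4 (h(z) = -3/4 - 1*7 = -3/4 - 7 = -31/4)
v(G) = 36*G**2 (v(G) = (0 + G*6)**2 = (0 + 6*G)**2 = (6*G)**2 = 36*G**2)
J(T) = 2*T*(-31/4 + T) (J(T) = (T - 31/4)*(T + T) = (-31/4 + T)*(2*T) = 2*T*(-31/4 + T))
4051 + J(v(9/3)) = 4051 + (36*(9/3)**2)*(-31 + 4*(36*(9/3)**2))/2 = 4051 + (36*(9*(1/3))**2)*(-31 + 4*(36*(9*(1/3))**2))/2 = 4051 + (36*3**2)*(-31 + 4*(36*3**2))/2 = 4051 + (36*9)*(-31 + 4*(36*9))/2 = 4051 + (1/2)*324*(-31 + 4*324) = 4051 + (1/2)*324*(-31 + 1296) = 4051 + (1/2)*324*1265 = 4051 + 204930 = 208981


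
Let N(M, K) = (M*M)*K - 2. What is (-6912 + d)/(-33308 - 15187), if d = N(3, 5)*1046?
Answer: -38066/48495 ≈ -0.78495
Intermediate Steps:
N(M, K) = -2 + K*M² (N(M, K) = M²*K - 2 = K*M² - 2 = -2 + K*M²)
d = 44978 (d = (-2 + 5*3²)*1046 = (-2 + 5*9)*1046 = (-2 + 45)*1046 = 43*1046 = 44978)
(-6912 + d)/(-33308 - 15187) = (-6912 + 44978)/(-33308 - 15187) = 38066/(-48495) = 38066*(-1/48495) = -38066/48495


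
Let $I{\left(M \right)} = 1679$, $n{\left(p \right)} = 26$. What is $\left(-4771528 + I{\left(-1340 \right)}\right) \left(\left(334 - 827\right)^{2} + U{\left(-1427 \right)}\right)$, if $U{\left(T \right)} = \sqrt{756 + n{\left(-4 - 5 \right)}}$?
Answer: $-1159307029601 - 4769849 \sqrt{782} \approx -1.1594 \cdot 10^{12}$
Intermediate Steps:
$U{\left(T \right)} = \sqrt{782}$ ($U{\left(T \right)} = \sqrt{756 + 26} = \sqrt{782}$)
$\left(-4771528 + I{\left(-1340 \right)}\right) \left(\left(334 - 827\right)^{2} + U{\left(-1427 \right)}\right) = \left(-4771528 + 1679\right) \left(\left(334 - 827\right)^{2} + \sqrt{782}\right) = - 4769849 \left(\left(-493\right)^{2} + \sqrt{782}\right) = - 4769849 \left(243049 + \sqrt{782}\right) = -1159307029601 - 4769849 \sqrt{782}$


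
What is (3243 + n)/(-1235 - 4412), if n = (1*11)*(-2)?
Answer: -3221/5647 ≈ -0.57039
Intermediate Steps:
n = -22 (n = 11*(-2) = -22)
(3243 + n)/(-1235 - 4412) = (3243 - 22)/(-1235 - 4412) = 3221/(-5647) = 3221*(-1/5647) = -3221/5647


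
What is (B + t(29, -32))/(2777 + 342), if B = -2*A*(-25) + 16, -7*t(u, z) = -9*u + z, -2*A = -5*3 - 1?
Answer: 3205/21833 ≈ 0.14680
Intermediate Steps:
A = 8 (A = -(-5*3 - 1)/2 = -(-15 - 1)/2 = -½*(-16) = 8)
t(u, z) = -z/7 + 9*u/7 (t(u, z) = -(-9*u + z)/7 = -(z - 9*u)/7 = -z/7 + 9*u/7)
B = 416 (B = -2*8*(-25) + 16 = -16*(-25) + 16 = 400 + 16 = 416)
(B + t(29, -32))/(2777 + 342) = (416 + (-⅐*(-32) + (9/7)*29))/(2777 + 342) = (416 + (32/7 + 261/7))/3119 = (416 + 293/7)*(1/3119) = (3205/7)*(1/3119) = 3205/21833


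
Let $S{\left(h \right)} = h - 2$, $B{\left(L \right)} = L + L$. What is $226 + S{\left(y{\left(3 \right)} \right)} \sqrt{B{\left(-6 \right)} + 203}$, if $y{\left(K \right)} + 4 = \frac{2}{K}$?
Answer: $226 - \frac{16 \sqrt{191}}{3} \approx 152.29$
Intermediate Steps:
$y{\left(K \right)} = -4 + \frac{2}{K}$
$B{\left(L \right)} = 2 L$
$S{\left(h \right)} = -2 + h$
$226 + S{\left(y{\left(3 \right)} \right)} \sqrt{B{\left(-6 \right)} + 203} = 226 + \left(-2 - \left(4 - \frac{2}{3}\right)\right) \sqrt{2 \left(-6\right) + 203} = 226 + \left(-2 + \left(-4 + 2 \cdot \frac{1}{3}\right)\right) \sqrt{-12 + 203} = 226 + \left(-2 + \left(-4 + \frac{2}{3}\right)\right) \sqrt{191} = 226 + \left(-2 - \frac{10}{3}\right) \sqrt{191} = 226 - \frac{16 \sqrt{191}}{3}$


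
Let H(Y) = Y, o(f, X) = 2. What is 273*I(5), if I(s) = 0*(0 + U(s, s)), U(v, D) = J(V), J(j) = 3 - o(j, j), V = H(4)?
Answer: 0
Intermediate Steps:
V = 4
J(j) = 1 (J(j) = 3 - 1*2 = 3 - 2 = 1)
U(v, D) = 1
I(s) = 0 (I(s) = 0*(0 + 1) = 0*1 = 0)
273*I(5) = 273*0 = 0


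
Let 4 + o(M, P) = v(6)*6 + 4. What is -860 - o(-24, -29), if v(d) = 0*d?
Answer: -860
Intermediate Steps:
v(d) = 0
o(M, P) = 0 (o(M, P) = -4 + (0*6 + 4) = -4 + (0 + 4) = -4 + 4 = 0)
-860 - o(-24, -29) = -860 - 1*0 = -860 + 0 = -860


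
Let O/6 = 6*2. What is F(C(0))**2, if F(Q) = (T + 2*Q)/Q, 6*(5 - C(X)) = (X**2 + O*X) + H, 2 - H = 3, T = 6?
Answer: 9604/961 ≈ 9.9938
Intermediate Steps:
O = 72 (O = 6*(6*2) = 6*12 = 72)
H = -1 (H = 2 - 1*3 = 2 - 3 = -1)
C(X) = 31/6 - 12*X - X**2/6 (C(X) = 5 - ((X**2 + 72*X) - 1)/6 = 5 - (-1 + X**2 + 72*X)/6 = 5 + (1/6 - 12*X - X**2/6) = 31/6 - 12*X - X**2/6)
F(Q) = (6 + 2*Q)/Q
F(C(0))**2 = (2 + 6/(31/6 - 12*0 - 1/6*0**2))**2 = (2 + 6/(31/6 + 0 - 1/6*0))**2 = (2 + 6/(31/6 + 0 + 0))**2 = (2 + 6/(31/6))**2 = (2 + 6*(6/31))**2 = (2 + 36/31)**2 = (98/31)**2 = 9604/961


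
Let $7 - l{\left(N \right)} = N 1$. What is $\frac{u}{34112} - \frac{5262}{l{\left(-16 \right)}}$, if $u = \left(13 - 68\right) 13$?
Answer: $- \frac{13808753}{60352} \approx -228.8$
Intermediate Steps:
$u = -715$ ($u = \left(-55\right) 13 = -715$)
$l{\left(N \right)} = 7 - N$ ($l{\left(N \right)} = 7 - N 1 = 7 - N$)
$\frac{u}{34112} - \frac{5262}{l{\left(-16 \right)}} = - \frac{715}{34112} - \frac{5262}{7 - -16} = \left(-715\right) \frac{1}{34112} - \frac{5262}{7 + 16} = - \frac{55}{2624} - \frac{5262}{23} = - \frac{13808753}{60352}$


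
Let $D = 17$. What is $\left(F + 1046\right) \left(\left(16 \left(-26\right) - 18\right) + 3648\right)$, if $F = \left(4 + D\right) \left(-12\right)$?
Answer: $2551916$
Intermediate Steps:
$F = -252$ ($F = \left(4 + 17\right) \left(-12\right) = 21 \left(-12\right) = -252$)
$\left(F + 1046\right) \left(\left(16 \left(-26\right) - 18\right) + 3648\right) = \left(-252 + 1046\right) \left(\left(16 \left(-26\right) - 18\right) + 3648\right) = 794 \left(\left(-416 - 18\right) + 3648\right) = 794 \left(-434 + 3648\right) = 794 \cdot 3214 = 2551916$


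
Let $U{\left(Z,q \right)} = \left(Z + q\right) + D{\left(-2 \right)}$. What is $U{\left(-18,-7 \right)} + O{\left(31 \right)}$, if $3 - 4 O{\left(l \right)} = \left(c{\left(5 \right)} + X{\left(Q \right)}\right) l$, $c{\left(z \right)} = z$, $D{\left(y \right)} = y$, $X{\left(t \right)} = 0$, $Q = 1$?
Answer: $-65$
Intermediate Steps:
$O{\left(l \right)} = \frac{3}{4} - \frac{5 l}{4}$ ($O{\left(l \right)} = \frac{3}{4} - \frac{\left(5 + 0\right) l}{4} = \frac{3}{4} - \frac{5 l}{4}$)
$U{\left(Z,q \right)} = -2 + Z + q$ ($U{\left(Z,q \right)} = \left(Z + q\right) - 2 = -2 + Z + q$)
$U{\left(-18,-7 \right)} + O{\left(31 \right)} = \left(-2 - 18 - 7\right) + \left(\frac{3}{4} - \frac{155}{4}\right) = -27 + \left(\frac{3}{4} - \frac{155}{4}\right) = -27 - 38 = -65$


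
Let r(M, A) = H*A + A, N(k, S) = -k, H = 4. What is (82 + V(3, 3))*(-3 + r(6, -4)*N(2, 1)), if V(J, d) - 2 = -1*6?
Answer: 2886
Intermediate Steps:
V(J, d) = -4 (V(J, d) = 2 - 1*6 = 2 - 6 = -4)
r(M, A) = 5*A (r(M, A) = 4*A + A = 5*A)
(82 + V(3, 3))*(-3 + r(6, -4)*N(2, 1)) = (82 - 4)*(-3 + (5*(-4))*(-1*2)) = 78*(-3 - 20*(-2)) = 78*(-3 + 40) = 78*37 = 2886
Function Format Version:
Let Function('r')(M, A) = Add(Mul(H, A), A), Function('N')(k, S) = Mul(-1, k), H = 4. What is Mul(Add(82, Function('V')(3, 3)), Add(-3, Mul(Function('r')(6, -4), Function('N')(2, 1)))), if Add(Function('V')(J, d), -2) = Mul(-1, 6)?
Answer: 2886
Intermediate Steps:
Function('V')(J, d) = -4 (Function('V')(J, d) = Add(2, Mul(-1, 6)) = Add(2, -6) = -4)
Function('r')(M, A) = Mul(5, A) (Function('r')(M, A) = Add(Mul(4, A), A) = Mul(5, A))
Mul(Add(82, Function('V')(3, 3)), Add(-3, Mul(Function('r')(6, -4), Function('N')(2, 1)))) = Mul(Add(82, -4), Add(-3, Mul(Mul(5, -4), Mul(-1, 2)))) = Mul(78, Add(-3, Mul(-20, -2))) = Mul(78, Add(-3, 40)) = Mul(78, 37) = 2886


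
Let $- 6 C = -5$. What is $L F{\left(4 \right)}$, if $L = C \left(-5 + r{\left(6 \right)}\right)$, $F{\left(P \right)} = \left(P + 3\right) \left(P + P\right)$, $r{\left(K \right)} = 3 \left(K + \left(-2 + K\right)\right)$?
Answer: $\frac{3500}{3} \approx 1166.7$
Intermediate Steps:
$C = \frac{5}{6}$ ($C = \left(- \frac{1}{6}\right) \left(-5\right) = \frac{5}{6} \approx 0.83333$)
$r{\left(K \right)} = -6 + 6 K$ ($r{\left(K \right)} = 3 \left(-2 + 2 K\right) = -6 + 6 K$)
$F{\left(P \right)} = 2 P \left(3 + P\right)$ ($F{\left(P \right)} = \left(3 + P\right) 2 P = 2 P \left(3 + P\right)$)
$L = \frac{125}{6}$ ($L = \frac{5 \left(-5 + \left(-6 + 6 \cdot 6\right)\right)}{6} = \frac{5 \left(-5 + \left(-6 + 36\right)\right)}{6} = \frac{5 \left(-5 + 30\right)}{6} = \frac{5}{6} \cdot 25 = \frac{125}{6} \approx 20.833$)
$L F{\left(4 \right)} = \frac{125 \cdot 2 \cdot 4 \left(3 + 4\right)}{6} = \frac{125 \cdot 2 \cdot 4 \cdot 7}{6} = \frac{125}{6} \cdot 56 = \frac{3500}{3}$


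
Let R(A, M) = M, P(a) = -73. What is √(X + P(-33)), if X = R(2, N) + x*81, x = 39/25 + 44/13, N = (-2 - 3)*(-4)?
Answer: √1468246/65 ≈ 18.642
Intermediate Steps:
N = 20 (N = -5*(-4) = 20)
x = 1607/325 (x = 39*(1/25) + 44*(1/13) = 39/25 + 44/13 = 1607/325 ≈ 4.9446)
X = 136667/325 (X = 20 + (1607/325)*81 = 20 + 130167/325 = 136667/325 ≈ 420.51)
√(X + P(-33)) = √(136667/325 - 73) = √(112942/325) = √1468246/65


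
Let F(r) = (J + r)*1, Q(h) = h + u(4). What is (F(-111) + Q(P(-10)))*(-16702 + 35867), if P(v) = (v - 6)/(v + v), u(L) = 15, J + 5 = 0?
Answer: -1920333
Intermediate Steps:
J = -5 (J = -5 + 0 = -5)
P(v) = (-6 + v)/(2*v) (P(v) = (-6 + v)/((2*v)) = (-6 + v)*(1/(2*v)) = (-6 + v)/(2*v))
Q(h) = 15 + h (Q(h) = h + 15 = 15 + h)
F(r) = -5 + r (F(r) = (-5 + r)*1 = -5 + r)
(F(-111) + Q(P(-10)))*(-16702 + 35867) = ((-5 - 111) + (15 + (½)*(-6 - 10)/(-10)))*(-16702 + 35867) = (-116 + (15 + (½)*(-⅒)*(-16)))*19165 = (-116 + (15 + ⅘))*19165 = (-116 + 79/5)*19165 = -501/5*19165 = -1920333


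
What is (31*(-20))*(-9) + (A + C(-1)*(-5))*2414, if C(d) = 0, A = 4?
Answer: 15236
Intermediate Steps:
(31*(-20))*(-9) + (A + C(-1)*(-5))*2414 = (31*(-20))*(-9) + (4 + 0*(-5))*2414 = -620*(-9) + (4 + 0)*2414 = 5580 + 4*2414 = 5580 + 9656 = 15236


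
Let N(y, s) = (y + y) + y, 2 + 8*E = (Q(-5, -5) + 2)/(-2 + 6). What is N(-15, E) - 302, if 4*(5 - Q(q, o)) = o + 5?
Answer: -347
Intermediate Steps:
Q(q, o) = 15/4 - o/4 (Q(q, o) = 5 - (o + 5)/4 = 5 - (5 + o)/4 = 5 + (-5/4 - o/4) = 15/4 - o/4)
E = -1/32 (E = -1/4 + (((15/4 - 1/4*(-5)) + 2)/(-2 + 6))/8 = -1/4 + (((15/4 + 5/4) + 2)/4)/8 = -1/4 + ((5 + 2)*(1/4))/8 = -1/4 + (7*(1/4))/8 = -1/4 + (1/8)*(7/4) = -1/4 + 7/32 = -1/32 ≈ -0.031250)
N(y, s) = 3*y (N(y, s) = 2*y + y = 3*y)
N(-15, E) - 302 = 3*(-15) - 302 = -45 - 302 = -347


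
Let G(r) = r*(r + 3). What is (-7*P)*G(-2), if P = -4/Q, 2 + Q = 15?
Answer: -56/13 ≈ -4.3077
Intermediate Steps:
Q = 13 (Q = -2 + 15 = 13)
P = -4/13 ≈ -0.30769
G(r) = r*(3 + r)
(-7*P)*G(-2) = (-7*(-4/13))*(-2*(3 - 2)) = 28*(-2*1)/13 = (28/13)*(-2) = -56/13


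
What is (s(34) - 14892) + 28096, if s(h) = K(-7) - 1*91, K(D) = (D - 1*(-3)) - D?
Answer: 13116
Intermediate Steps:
K(D) = 3 (K(D) = (D + 3) - D = (3 + D) - D = 3)
s(h) = -88 (s(h) = 3 - 1*91 = 3 - 91 = -88)
(s(34) - 14892) + 28096 = (-88 - 14892) + 28096 = -14980 + 28096 = 13116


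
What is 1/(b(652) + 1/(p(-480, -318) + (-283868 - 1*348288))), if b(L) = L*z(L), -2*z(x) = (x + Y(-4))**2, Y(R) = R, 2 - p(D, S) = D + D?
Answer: -631194/86403328632577 ≈ -7.3052e-9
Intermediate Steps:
p(D, S) = 2 - 2*D (p(D, S) = 2 - (D + D) = 2 - 2*D)
z(x) = -(-4 + x)**2/2 (z(x) = -(x - 4)**2/2 = -(-4 + x)**2/2)
b(L) = -L*(-4 + L)**2/2 (b(L) = L*(-(-4 + L)**2/2) = -L*(-4 + L)**2/2)
1/(b(652) + 1/(p(-480, -318) + (-283868 - 1*348288))) = 1/(-1/2*652*(-4 + 652)**2 + 1/((2 - 2*(-480)) + (-283868 - 1*348288))) = 1/(-1/2*652*648**2 + 1/((2 + 960) + (-283868 - 348288))) = 1/(-1/2*652*419904 + 1/(962 - 632156)) = 1/(-136888704 + 1/(-631194)) = 1/(-136888704 - 1/631194) = 1/(-86403328632577/631194) = -631194/86403328632577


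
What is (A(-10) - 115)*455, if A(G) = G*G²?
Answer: -507325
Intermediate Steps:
A(G) = G³
(A(-10) - 115)*455 = ((-10)³ - 115)*455 = (-1000 - 115)*455 = -1115*455 = -507325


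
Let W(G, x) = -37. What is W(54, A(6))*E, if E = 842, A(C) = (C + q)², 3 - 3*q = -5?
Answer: -31154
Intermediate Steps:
q = 8/3 (q = 1 - ⅓*(-5) = 1 + 5/3 = 8/3 ≈ 2.6667)
A(C) = (8/3 + C)² (A(C) = (C + 8/3)² = (8/3 + C)²)
W(54, A(6))*E = -37*842 = -31154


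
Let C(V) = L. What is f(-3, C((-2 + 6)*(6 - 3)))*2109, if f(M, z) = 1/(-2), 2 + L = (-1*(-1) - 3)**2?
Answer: -2109/2 ≈ -1054.5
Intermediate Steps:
L = 2 (L = -2 + (-1*(-1) - 3)**2 = -2 + (1 - 3)**2 = -2 + (-2)**2 = -2 + 4 = 2)
C(V) = 2
f(M, z) = -1/2
f(-3, C((-2 + 6)*(6 - 3)))*2109 = -1/2*2109 = -2109/2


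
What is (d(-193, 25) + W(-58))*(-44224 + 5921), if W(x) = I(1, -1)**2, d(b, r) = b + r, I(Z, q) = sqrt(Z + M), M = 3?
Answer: 6281692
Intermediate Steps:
I(Z, q) = sqrt(3 + Z) (I(Z, q) = sqrt(Z + 3) = sqrt(3 + Z))
W(x) = 4 (W(x) = (sqrt(3 + 1))**2 = (sqrt(4))**2 = 2**2 = 4)
(d(-193, 25) + W(-58))*(-44224 + 5921) = ((-193 + 25) + 4)*(-44224 + 5921) = (-168 + 4)*(-38303) = -164*(-38303) = 6281692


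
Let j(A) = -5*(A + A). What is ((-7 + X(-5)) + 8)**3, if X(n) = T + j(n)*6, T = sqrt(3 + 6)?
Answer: 28094464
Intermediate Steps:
j(A) = -10*A
T = 3 (T = sqrt(9) = 3)
X(n) = 3 - 60*n (X(n) = 3 - 10*n*6 = 3 - 60*n)
((-7 + X(-5)) + 8)**3 = ((-7 + (3 - 60*(-5))) + 8)**3 = ((-7 + (3 + 300)) + 8)**3 = ((-7 + 303) + 8)**3 = (296 + 8)**3 = 304**3 = 28094464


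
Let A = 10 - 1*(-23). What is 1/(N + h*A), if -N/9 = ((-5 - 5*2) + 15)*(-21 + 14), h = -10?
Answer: -1/330 ≈ -0.0030303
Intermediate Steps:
A = 33 (A = 10 + 23 = 33)
N = 0 (N = -9*((-5 - 5*2) + 15)*(-21 + 14) = -9*((-5 - 10) + 15)*(-7) = -9*(-15 + 15)*(-7) = -0*(-7) = -9*0 = 0)
1/(N + h*A) = 1/(0 - 10*33) = 1/(0 - 330) = 1/(-330) = -1/330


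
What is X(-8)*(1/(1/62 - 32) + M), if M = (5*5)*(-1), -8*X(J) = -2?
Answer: -49637/7932 ≈ -6.2578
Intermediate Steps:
X(J) = ¼ (X(J) = -⅛*(-2) = ¼)
M = -25 (M = 25*(-1) = -25)
X(-8)*(1/(1/62 - 32) + M) = (1/(1/62 - 32) - 25)/4 = (1/(-1983/62) - 25)/4 = (-62/1983 - 25)/4 = (¼)*(-49637/1983) = -49637/7932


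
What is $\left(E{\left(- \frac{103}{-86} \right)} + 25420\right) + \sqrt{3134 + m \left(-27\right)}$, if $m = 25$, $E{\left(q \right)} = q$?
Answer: $\frac{2186223}{86} + \sqrt{2459} \approx 25471.0$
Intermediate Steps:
$\left(E{\left(- \frac{103}{-86} \right)} + 25420\right) + \sqrt{3134 + m \left(-27\right)} = \left(- \frac{103}{-86} + 25420\right) + \sqrt{3134 + 25 \left(-27\right)} = \left(\left(-103\right) \left(- \frac{1}{86}\right) + 25420\right) + \sqrt{3134 - 675} = \left(\frac{103}{86} + 25420\right) + \sqrt{2459} = \frac{2186223}{86} + \sqrt{2459}$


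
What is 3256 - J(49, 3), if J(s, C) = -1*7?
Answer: 3263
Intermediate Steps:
J(s, C) = -7
3256 - J(49, 3) = 3256 - 1*(-7) = 3256 + 7 = 3263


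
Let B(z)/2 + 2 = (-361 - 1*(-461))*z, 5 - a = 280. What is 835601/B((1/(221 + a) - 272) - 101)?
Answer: -22561227/2014408 ≈ -11.200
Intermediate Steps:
a = -275 (a = 5 - 1*280 = 5 - 280 = -275)
B(z) = -4 + 200*z (B(z) = -4 + 2*((-361 - 1*(-461))*z) = -4 + 2*((-361 + 461)*z) = -4 + 2*(100*z) = -4 + 200*z)
835601/B((1/(221 + a) - 272) - 101) = 835601/(-4 + 200*((1/(221 - 275) - 272) - 101)) = 835601/(-4 + 200*((1/(-54) - 272) - 101)) = 835601/(-4 + 200*((-1/54 - 272) - 101)) = 835601/(-4 + 200*(-14689/54 - 101)) = 835601/(-4 + 200*(-20143/54)) = 835601/(-4 - 2014300/27) = 835601/(-2014408/27) = 835601*(-27/2014408) = -22561227/2014408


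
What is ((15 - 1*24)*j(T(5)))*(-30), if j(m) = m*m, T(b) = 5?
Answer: 6750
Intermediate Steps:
j(m) = m**2
((15 - 1*24)*j(T(5)))*(-30) = ((15 - 1*24)*5**2)*(-30) = ((15 - 24)*25)*(-30) = -9*25*(-30) = -225*(-30) = 6750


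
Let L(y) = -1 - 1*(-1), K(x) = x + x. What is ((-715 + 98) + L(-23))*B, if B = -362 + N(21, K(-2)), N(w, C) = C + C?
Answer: 228290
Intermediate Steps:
K(x) = 2*x
N(w, C) = 2*C
L(y) = 0 (L(y) = -1 + 1 = 0)
B = -370 (B = -362 + 2*(2*(-2)) = -362 + 2*(-4) = -362 - 8 = -370)
((-715 + 98) + L(-23))*B = ((-715 + 98) + 0)*(-370) = (-617 + 0)*(-370) = -617*(-370) = 228290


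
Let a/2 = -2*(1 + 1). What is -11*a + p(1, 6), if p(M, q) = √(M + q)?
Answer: 88 + √7 ≈ 90.646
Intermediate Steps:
a = -8 (a = 2*(-2*(1 + 1)) = 2*(-2*2) = 2*(-4) = -8)
-11*a + p(1, 6) = -11*(-8) + √(1 + 6) = 88 + √7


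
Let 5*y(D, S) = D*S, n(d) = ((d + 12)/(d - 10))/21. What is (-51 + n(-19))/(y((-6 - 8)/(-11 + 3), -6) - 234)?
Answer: 44360/205407 ≈ 0.21596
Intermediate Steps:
n(d) = (12 + d)/(21*(-10 + d)) (n(d) = ((12 + d)/(-10 + d))*(1/21) = (12 + d)/(21*(-10 + d)))
y(D, S) = D*S/5 (y(D, S) = (D*S)/5 = D*S/5)
(-51 + n(-19))/(y((-6 - 8)/(-11 + 3), -6) - 234) = (-51 + (12 - 19)/(21*(-10 - 19)))/((1/5)*((-6 - 8)/(-11 + 3))*(-6) - 234) = (-51 + (1/21)*(-7)/(-29))/((1/5)*(-14/(-8))*(-6) - 234) = (-51 + (1/21)*(-1/29)*(-7))/((1/5)*(-14*(-1/8))*(-6) - 234) = (-51 + 1/87)/((1/5)*(7/4)*(-6) - 234) = -4436/(87*(-21/10 - 234)) = -4436/(87*(-2361/10)) = -4436/87*(-10/2361) = 44360/205407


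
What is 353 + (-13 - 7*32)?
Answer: 116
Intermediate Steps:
353 + (-13 - 7*32) = 353 + (-13 - 224) = 353 - 237 = 116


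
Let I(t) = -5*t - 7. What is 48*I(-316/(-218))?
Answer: -74544/109 ≈ -683.89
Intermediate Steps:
I(t) = -7 - 5*t
48*I(-316/(-218)) = 48*(-7 - (-1580)/(-218)) = 48*(-7 - (-1580)*(-1)/218) = 48*(-7 - 5*158/109) = 48*(-7 - 790/109) = 48*(-1553/109) = -74544/109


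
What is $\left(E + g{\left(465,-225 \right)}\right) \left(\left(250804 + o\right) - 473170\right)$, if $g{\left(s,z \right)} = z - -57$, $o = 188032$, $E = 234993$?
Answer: $-8062481550$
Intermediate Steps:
$g{\left(s,z \right)} = 57 + z$ ($g{\left(s,z \right)} = z + 57 = 57 + z$)
$\left(E + g{\left(465,-225 \right)}\right) \left(\left(250804 + o\right) - 473170\right) = \left(234993 + \left(57 - 225\right)\right) \left(\left(250804 + 188032\right) - 473170\right) = \left(234993 - 168\right) \left(438836 - 473170\right) = 234825 \left(-34334\right) = -8062481550$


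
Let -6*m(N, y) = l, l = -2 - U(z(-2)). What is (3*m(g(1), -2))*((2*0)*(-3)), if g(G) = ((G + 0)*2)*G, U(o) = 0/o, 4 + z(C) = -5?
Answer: 0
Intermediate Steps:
z(C) = -9 (z(C) = -4 - 5 = -9)
U(o) = 0
l = -2 (l = -2 - 1*0 = -2 + 0 = -2)
g(G) = 2*G² (g(G) = (G*2)*G = (2*G)*G = 2*G²)
m(N, y) = ⅓ (m(N, y) = -⅙*(-2) = ⅓)
(3*m(g(1), -2))*((2*0)*(-3)) = (3*(⅓))*((2*0)*(-3)) = 1*(0*(-3)) = 1*0 = 0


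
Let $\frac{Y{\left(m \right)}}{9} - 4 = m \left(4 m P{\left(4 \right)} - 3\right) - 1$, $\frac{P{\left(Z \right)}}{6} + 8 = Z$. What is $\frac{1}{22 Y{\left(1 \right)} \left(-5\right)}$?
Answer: $\frac{1}{95040} \approx 1.0522 \cdot 10^{-5}$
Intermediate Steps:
$P{\left(Z \right)} = -48 + 6 Z$
$Y{\left(m \right)} = 27 + 9 m \left(-3 - 96 m\right)$ ($Y{\left(m \right)} = 36 + 9 \left(m \left(4 m \left(-48 + 6 \cdot 4\right) - 3\right) - 1\right) = 36 + 9 \left(m \left(4 m \left(-48 + 24\right) - 3\right) - 1\right) = 36 + 9 \left(m \left(4 m \left(-24\right) - 3\right) - 1\right) = 36 + 9 \left(m \left(- 96 m - 3\right) - 1\right) = 36 + 9 \left(m \left(-3 - 96 m\right) - 1\right) = 36 + 9 \left(-1 + m \left(-3 - 96 m\right)\right) = 36 + \left(-9 + 9 m \left(-3 - 96 m\right)\right) = 27 + 9 m \left(-3 - 96 m\right)$)
$\frac{1}{22 Y{\left(1 \right)} \left(-5\right)} = \frac{1}{22 \left(27 - 864 \cdot 1^{2} - 27\right) \left(-5\right)} = \frac{1}{22 \left(27 - 864 - 27\right) \left(-5\right)} = \frac{1}{22 \left(-864\right) \left(-5\right)} = \frac{1}{\left(-19008\right) \left(-5\right)} = \frac{1}{95040}$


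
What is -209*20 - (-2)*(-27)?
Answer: -4234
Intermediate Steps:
-209*20 - (-2)*(-27) = -4180 - 1*54 = -4180 - 54 = -4234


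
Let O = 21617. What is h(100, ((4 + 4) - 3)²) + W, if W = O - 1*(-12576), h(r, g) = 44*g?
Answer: 35293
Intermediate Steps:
W = 34193 (W = 21617 - 1*(-12576) = 21617 + 12576 = 34193)
h(100, ((4 + 4) - 3)²) + W = 44*((4 + 4) - 3)² + 34193 = 44*(8 - 3)² + 34193 = 44*5² + 34193 = 44*25 + 34193 = 1100 + 34193 = 35293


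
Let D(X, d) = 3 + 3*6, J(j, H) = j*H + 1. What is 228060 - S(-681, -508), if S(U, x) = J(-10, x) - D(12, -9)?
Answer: 223000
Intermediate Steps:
J(j, H) = 1 + H*j (J(j, H) = H*j + 1 = 1 + H*j)
D(X, d) = 21 (D(X, d) = 3 + 18 = 21)
S(U, x) = -20 - 10*x (S(U, x) = (1 + x*(-10)) - 1*21 = (1 - 10*x) - 21 = -20 - 10*x)
228060 - S(-681, -508) = 228060 - (-20 - 10*(-508)) = 228060 - (-20 + 5080) = 228060 - 1*5060 = 228060 - 5060 = 223000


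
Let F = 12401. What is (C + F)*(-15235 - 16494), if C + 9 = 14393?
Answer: -849861265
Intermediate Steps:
C = 14384 (C = -9 + 14393 = 14384)
(C + F)*(-15235 - 16494) = (14384 + 12401)*(-15235 - 16494) = 26785*(-31729) = -849861265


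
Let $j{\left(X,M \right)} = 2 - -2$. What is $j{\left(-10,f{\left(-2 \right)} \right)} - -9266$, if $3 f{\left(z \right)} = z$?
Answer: $9270$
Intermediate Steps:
$f{\left(z \right)} = \frac{z}{3}$
$j{\left(X,M \right)} = 4$ ($j{\left(X,M \right)} = 2 + 2 = 4$)
$j{\left(-10,f{\left(-2 \right)} \right)} - -9266 = 4 - -9266 = 4 + 9266 = 9270$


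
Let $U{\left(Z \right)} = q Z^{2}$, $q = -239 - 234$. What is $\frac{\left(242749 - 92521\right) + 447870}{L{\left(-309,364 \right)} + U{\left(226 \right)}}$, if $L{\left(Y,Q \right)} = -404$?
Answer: $- \frac{299049}{12079676} \approx -0.024756$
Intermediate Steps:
$q = -473$ ($q = -239 - 234 = -473$)
$U{\left(Z \right)} = - 473 Z^{2}$
$\frac{\left(242749 - 92521\right) + 447870}{L{\left(-309,364 \right)} + U{\left(226 \right)}} = \frac{\left(242749 - 92521\right) + 447870}{-404 - 473 \cdot 226^{2}} = \frac{\left(242749 - 92521\right) + 447870}{-404 - 24158948} = \frac{150228 + 447870}{-404 - 24158948} = \frac{598098}{-24159352} = 598098 \left(- \frac{1}{24159352}\right) = - \frac{299049}{12079676}$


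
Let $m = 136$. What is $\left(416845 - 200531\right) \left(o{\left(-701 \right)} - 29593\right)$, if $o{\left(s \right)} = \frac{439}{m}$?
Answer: $- \frac{435246372813}{68} \approx -6.4007 \cdot 10^{9}$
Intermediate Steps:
$o{\left(s \right)} = \frac{439}{136}$
$\left(416845 - 200531\right) \left(o{\left(-701 \right)} - 29593\right) = \left(416845 - 200531\right) \left(\frac{439}{136} - 29593\right) = 216314 \left(- \frac{4024209}{136}\right) = - \frac{435246372813}{68}$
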